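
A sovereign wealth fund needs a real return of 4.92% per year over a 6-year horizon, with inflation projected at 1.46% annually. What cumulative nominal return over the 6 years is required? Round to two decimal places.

45.52%

Required annual nominal rate: (1+4.92%)(1+1.46%) − 1 = 6.451832%.
Cumulative over 6 years: (1 + 0.06451832)^6 − 1 ≈ 0.45519.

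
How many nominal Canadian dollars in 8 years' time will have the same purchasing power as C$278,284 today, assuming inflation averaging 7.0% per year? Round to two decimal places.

C$478,143.72

Cumulative price-level factor: (1+7.0%)^8 ≈ 1.7181861798.
Multiplying C$278,284 by the price-level factor gives the future nominal sum.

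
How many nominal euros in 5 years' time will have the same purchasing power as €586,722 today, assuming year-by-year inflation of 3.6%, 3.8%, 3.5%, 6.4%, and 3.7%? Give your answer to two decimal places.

€720,526.93

Cumulative price-level factor: 1.036 × 1.038 × 1.035 × 1.064 × 1.037 ≈ 1.2280550718.
The nominal amount required is €586,722 scaled up by that factor.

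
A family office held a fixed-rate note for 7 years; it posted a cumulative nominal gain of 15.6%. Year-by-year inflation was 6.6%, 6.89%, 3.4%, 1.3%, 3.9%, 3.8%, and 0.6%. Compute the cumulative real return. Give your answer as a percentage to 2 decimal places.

Cumulative inflation factor: 1.066 × 1.0689 × 1.034 × 1.013 × 1.039 × 1.038 × 1.006 ≈ 1.29490.
Nominal growth factor: 1.15600. Real growth factor = 1.15600 / 1.29490 ≈ 0.89274.
Total real return ≈ -10.7265%.

-10.73%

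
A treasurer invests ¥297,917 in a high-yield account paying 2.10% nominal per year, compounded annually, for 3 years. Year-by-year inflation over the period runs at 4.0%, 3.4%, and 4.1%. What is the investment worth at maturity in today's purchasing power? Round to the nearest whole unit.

¥283,249

Nominal value at maturity: ¥297,917 × (1 + 2.10%)^3 ≈ ¥317,083.
Price-level factor over 3 years: 1.040 × 1.034 × 1.041 = 1.11944976.
The maturity value deflated by that factor is the answer in today's purchasing power.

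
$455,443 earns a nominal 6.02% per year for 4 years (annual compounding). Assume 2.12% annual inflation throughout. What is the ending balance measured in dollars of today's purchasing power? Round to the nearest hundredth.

Nominal value at maturity: $455,443 × (1 + 6.02%)^4 ≈ $575,420.37.
Price-level factor over 4 years: (1 + 2.12%)^4 ≈ 1.0875349545.
The maturity value deflated by that factor is the answer in today's purchasing power.

$529,105.17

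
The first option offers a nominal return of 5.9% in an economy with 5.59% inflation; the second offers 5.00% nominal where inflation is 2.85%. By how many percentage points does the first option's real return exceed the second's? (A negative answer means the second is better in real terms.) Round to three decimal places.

The first option real return: 1.059/1.0559 − 1 = 0.2936%.
The second real return: 1.0500/1.0285 − 1 = 2.0904%.
Difference: 0.2936 − 2.0904 = -1.7968 pp.

-1.797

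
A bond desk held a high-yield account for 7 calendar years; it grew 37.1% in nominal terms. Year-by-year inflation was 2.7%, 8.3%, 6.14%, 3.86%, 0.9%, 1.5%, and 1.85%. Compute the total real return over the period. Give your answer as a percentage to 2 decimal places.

Cumulative inflation factor: 1.027 × 1.083 × 1.0614 × 1.0386 × 1.009 × 1.015 × 1.0185 ≈ 1.27892.
Nominal growth factor: 1.37100. Real growth factor = 1.37100 / 1.27892 ≈ 1.07200.
Total real return ≈ 7.1995%.

7.20%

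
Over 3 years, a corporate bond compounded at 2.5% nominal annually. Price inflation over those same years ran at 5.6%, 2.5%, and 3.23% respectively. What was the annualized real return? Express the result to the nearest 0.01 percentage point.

-1.22%

Cumulative inflation factor: 1.056 × 1.025 × 1.0323 ≈ 1.11736.
Nominal growth factor: 1.07689. Real growth factor = 1.07689 / 1.11736 ≈ 0.96378.
Annualized: 0.96378^(1/3) − 1 ≈ -0.01222.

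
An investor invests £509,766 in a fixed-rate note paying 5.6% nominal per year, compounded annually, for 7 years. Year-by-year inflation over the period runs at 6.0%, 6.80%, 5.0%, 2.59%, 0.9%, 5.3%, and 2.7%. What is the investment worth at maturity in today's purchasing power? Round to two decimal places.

£560,992.25

Nominal value at maturity: £509,766 × (1 + 5.6%)^7 ≈ £746,480.20.
Price-level factor over 7 years: 1.060 × 1.0680 × 1.050 × 1.0259 × 1.009 × 1.053 × 1.027 ≈ 1.3306426146.
The maturity value deflated by that factor is the answer in today's purchasing power.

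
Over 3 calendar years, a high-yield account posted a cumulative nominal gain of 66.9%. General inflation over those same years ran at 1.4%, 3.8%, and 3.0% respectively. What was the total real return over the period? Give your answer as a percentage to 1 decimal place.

Cumulative inflation factor: 1.014 × 1.038 × 1.030 ≈ 1.08411.
Nominal growth factor: 1.66900. Real growth factor = 1.66900 / 1.08411 ≈ 1.53951.
Total real return ≈ 53.9515%.

54.0%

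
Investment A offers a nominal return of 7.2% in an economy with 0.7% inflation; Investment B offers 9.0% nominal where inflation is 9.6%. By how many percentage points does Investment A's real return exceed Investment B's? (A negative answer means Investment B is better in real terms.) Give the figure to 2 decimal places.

Investment A real return: 1.072/1.007 − 1 = 6.455%.
Investment B real return: 1.090/1.096 − 1 = -0.547%.
Difference: 6.455 − (-0.547) = 7.002 pp.

7.00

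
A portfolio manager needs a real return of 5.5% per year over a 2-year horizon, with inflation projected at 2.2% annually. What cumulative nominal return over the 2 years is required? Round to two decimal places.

Required annual nominal rate: (1+5.5%)(1+2.2%) − 1 = 7.821%.
Cumulative over 2 years: (1 + 0.07821)^2 − 1 ≈ 0.16254.

16.25%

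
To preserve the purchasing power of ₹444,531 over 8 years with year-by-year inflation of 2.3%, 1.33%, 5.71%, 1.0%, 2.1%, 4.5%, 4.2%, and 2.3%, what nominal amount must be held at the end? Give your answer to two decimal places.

₹559,549.56

Cumulative price-level factor: 1.023 × 1.0133 × 1.0571 × 1.010 × 1.021 × 1.045 × 1.042 × 1.023 ≈ 1.2587413763.
The nominal amount required is ₹444,531 scaled up by that factor.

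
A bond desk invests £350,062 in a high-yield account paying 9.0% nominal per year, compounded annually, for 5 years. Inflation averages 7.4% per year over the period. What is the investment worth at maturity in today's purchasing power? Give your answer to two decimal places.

Nominal value at maturity: £350,062 × (1 + 9.0%)^5 ≈ £538,613.78.
Price-level factor over 5 years: (1 + 7.4%)^5 ≈ 1.4289643919.
The maturity value deflated by that factor is the answer in today's purchasing power.

£376,925.96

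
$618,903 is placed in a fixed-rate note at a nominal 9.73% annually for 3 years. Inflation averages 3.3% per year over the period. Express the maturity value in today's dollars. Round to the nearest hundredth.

$741,818.67

Nominal value at maturity: $618,903 × (1 + 9.73%)^3 ≈ $817,708.90.
Price-level factor over 3 years: (1 + 3.3%)^3 = 1.102302937.
Dividing the nominal maturity value by the price-level factor gives the value in today's money.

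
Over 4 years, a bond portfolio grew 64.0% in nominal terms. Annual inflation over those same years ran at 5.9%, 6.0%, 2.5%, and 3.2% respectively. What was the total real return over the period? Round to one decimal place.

Cumulative inflation factor: 1.059 × 1.060 × 1.025 × 1.032 ≈ 1.18742.
Nominal growth factor: 1.64000. Real growth factor = 1.64000 / 1.18742 ≈ 1.38114.
Total real return ≈ 38.1142%.

38.1%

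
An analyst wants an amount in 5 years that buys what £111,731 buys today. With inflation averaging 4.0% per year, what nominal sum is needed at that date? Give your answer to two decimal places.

£135,937.85

Cumulative price-level factor: (1+4.0%)^5 = 1.2166529024.
Multiplying £111,731 by the price-level factor gives the future nominal sum.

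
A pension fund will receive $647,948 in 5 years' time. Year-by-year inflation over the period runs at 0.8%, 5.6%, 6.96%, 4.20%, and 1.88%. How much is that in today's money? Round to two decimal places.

$536,089.94

Price-level factor over 5 years: 1.008 × 1.056 × 1.0696 × 1.0420 × 1.0188 ≈ 1.2086554086.
Purchasing power today: $647,948 divided by that factor.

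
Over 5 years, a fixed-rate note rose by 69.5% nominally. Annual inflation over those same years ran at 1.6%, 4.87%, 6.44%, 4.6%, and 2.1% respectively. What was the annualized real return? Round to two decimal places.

6.95%

Cumulative inflation factor: 1.016 × 1.0487 × 1.0644 × 1.046 × 1.021 ≈ 1.21118.
Nominal growth factor: 1.69500. Real growth factor = 1.69500 / 1.21118 ≈ 1.39947.
Annualized: 1.39947^(1/5) − 1 ≈ 0.06953.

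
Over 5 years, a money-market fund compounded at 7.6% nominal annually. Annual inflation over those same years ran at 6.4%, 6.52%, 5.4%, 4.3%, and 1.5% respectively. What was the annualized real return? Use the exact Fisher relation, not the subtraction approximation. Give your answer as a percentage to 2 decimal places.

2.66%

Cumulative inflation factor: 1.064 × 1.0652 × 1.054 × 1.043 × 1.015 ≈ 1.26463.
Nominal growth factor: 1.44232. Real growth factor = 1.44232 / 1.26463 ≈ 1.14051.
Annualized: 1.14051^(1/5) − 1 ≈ 0.02664.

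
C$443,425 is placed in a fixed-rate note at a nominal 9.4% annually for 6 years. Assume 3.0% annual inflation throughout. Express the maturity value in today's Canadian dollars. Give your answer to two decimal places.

C$636,650.02

Nominal value at maturity: C$443,425 × (1 + 9.4%)^6 ≈ C$760,193.42.
Price-level factor over 6 years: (1 + 3.0%)^6 ≈ 1.1940522965.
Dividing the nominal maturity value by the price-level factor gives the value in today's money.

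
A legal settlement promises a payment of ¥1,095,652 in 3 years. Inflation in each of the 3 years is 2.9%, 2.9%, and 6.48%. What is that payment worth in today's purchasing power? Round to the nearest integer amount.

¥971,793

Price-level factor over 3 years: 1.029 × 1.029 × 1.0648 = 1.1274538968.
Purchasing power today: ¥1,095,652 divided by that factor.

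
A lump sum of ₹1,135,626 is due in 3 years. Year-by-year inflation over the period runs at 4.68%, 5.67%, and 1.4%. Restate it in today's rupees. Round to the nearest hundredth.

₹1,012,469.50

Price-level factor over 3 years: 1.0468 × 1.0567 × 1.014 ≈ 1.1216397098.
Purchasing power today: ₹1,135,626 divided by that factor.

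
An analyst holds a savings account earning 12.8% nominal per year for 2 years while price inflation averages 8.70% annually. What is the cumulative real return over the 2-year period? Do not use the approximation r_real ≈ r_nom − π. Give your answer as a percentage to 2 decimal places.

The annual real rate is (1+12.8%)/(1+8.70%) − 1 = 3.7718%.
Compounded over 2 years: (1 + 0.037718)^2 − 1 ≈ 0.07686.

7.69%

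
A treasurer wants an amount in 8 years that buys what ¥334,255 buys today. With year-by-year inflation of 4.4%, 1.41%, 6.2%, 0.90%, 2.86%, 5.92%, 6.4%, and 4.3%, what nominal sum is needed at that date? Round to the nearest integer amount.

Cumulative price-level factor: 1.044 × 1.0141 × 1.062 × 1.0090 × 1.0286 × 1.0592 × 1.064 × 1.043 ≈ 1.3716629019.
The nominal amount required is ¥334,255 scaled up by that factor.

¥458,485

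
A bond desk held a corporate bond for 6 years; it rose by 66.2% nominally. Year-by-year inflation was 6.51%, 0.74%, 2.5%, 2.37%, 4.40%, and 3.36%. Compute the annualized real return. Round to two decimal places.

Cumulative inflation factor: 1.0651 × 1.0074 × 1.025 × 1.0237 × 1.0440 × 1.0336 ≈ 1.21490.
Nominal growth factor: 1.66200. Real growth factor = 1.66200 / 1.21490 ≈ 1.36801.
Annualized: 1.36801^(1/6) − 1 ≈ 0.05361.

5.36%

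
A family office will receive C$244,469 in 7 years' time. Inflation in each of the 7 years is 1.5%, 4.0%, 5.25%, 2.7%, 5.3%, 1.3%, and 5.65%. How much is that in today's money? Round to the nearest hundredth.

C$190,118.57

Price-level factor over 7 years: 1.015 × 1.040 × 1.0525 × 1.027 × 1.053 × 1.013 × 1.0565 ≈ 1.2858764649.
Purchasing power today: C$244,469 divided by that factor.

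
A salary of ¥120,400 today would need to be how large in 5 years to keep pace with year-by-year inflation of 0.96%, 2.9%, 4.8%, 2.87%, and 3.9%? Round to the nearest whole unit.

Cumulative price-level factor: 1.0096 × 1.029 × 1.048 × 1.0287 × 1.039 ≈ 1.1636712019.
Multiplying ¥120,400 by the price-level factor gives the future nominal sum.

¥140,106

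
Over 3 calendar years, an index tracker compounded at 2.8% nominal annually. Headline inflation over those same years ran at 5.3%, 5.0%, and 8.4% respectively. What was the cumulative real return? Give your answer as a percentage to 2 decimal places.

-9.36%

Cumulative inflation factor: 1.053 × 1.050 × 1.084 ≈ 1.19852.
Nominal growth factor: 1.08637. Real growth factor = 1.08637 / 1.19852 ≈ 0.90643.
Total real return ≈ -9.3574%.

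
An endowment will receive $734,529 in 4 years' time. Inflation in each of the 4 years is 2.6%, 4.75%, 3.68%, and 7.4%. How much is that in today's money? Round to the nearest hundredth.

$613,773.71

Price-level factor over 4 years: 1.026 × 1.0475 × 1.0368 × 1.074 ≈ 1.1967423564.
Purchasing power today: $734,529 divided by that factor.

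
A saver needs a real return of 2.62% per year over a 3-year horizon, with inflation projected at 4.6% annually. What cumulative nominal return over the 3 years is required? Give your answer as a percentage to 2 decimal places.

Required annual nominal rate: (1+2.62%)(1+4.6%) − 1 = 7.34052%.
Cumulative over 3 years: (1 + 0.0734052)^3 − 1 ≈ 0.23678.

23.68%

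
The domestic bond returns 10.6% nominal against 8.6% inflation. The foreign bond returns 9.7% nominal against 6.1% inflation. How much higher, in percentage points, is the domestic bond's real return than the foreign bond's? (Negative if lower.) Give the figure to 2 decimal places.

-1.55

The domestic bond real return: 1.106/1.086 − 1 = 1.842%.
The foreign bond real return: 1.097/1.061 − 1 = 3.393%.
Difference: 1.842 − 3.393 = -1.551 pp.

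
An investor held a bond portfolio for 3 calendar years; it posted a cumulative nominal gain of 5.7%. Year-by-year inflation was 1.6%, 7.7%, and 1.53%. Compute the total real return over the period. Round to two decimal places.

Cumulative inflation factor: 1.016 × 1.077 × 1.0153 ≈ 1.11097.
Nominal growth factor: 1.05700. Real growth factor = 1.05700 / 1.11097 ≈ 0.95142.
Total real return ≈ -4.8582%.

-4.86%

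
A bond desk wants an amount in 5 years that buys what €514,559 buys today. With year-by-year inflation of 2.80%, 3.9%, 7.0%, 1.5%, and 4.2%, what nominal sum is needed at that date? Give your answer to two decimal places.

€621,958.46

Cumulative price-level factor: 1.0280 × 1.039 × 1.070 × 1.015 × 1.042 ≈ 1.2087213719.
Multiplying €514,559 by the price-level factor gives the future nominal sum.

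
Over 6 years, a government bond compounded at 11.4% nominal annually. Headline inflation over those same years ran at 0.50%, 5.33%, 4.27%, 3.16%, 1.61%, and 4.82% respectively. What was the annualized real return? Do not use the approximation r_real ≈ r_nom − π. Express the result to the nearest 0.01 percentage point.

Cumulative inflation factor: 1.0050 × 1.0533 × 1.0427 × 1.0316 × 1.0161 × 1.0482 ≈ 1.21274.
Nominal growth factor: 1.91122. Real growth factor = 1.91122 / 1.21274 ≈ 1.57595.
Annualized: 1.57595^(1/6) − 1 ≈ 0.07876.

7.88%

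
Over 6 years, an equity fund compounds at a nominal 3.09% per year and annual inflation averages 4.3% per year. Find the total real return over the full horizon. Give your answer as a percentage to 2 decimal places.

-6.76%

The annual real rate is (1+3.09%)/(1+4.3%) − 1 = -1.1601%.
Compounded over 6 years: (1 + -0.011601)^6 − 1 ≈ -0.06762.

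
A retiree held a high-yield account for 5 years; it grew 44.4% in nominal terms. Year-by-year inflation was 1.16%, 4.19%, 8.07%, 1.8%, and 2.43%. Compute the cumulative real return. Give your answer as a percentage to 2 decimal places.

Cumulative inflation factor: 1.0116 × 1.0419 × 1.0807 × 1.018 × 1.0243 ≈ 1.18772.
Nominal growth factor: 1.44400. Real growth factor = 1.44400 / 1.18772 ≈ 1.21577.
Total real return ≈ 21.5772%.

21.58%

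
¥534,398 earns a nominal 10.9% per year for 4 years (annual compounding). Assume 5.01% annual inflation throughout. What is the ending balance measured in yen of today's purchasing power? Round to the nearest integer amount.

¥664,765

Nominal value at maturity: ¥534,398 × (1 + 10.9%)^4 ≈ ¥808,334.
Price-level factor over 4 years: (1 + 5.01%)^4 ≈ 1.2159693662.
Dividing the nominal maturity value by the price-level factor gives the value in today's money.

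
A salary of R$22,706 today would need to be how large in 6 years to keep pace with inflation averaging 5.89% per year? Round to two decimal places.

Cumulative price-level factor: (1+5.89%)^6 ≈ 1.4097097057.
Multiplying R$22,706 by the price-level factor gives the future nominal sum.

R$32,008.87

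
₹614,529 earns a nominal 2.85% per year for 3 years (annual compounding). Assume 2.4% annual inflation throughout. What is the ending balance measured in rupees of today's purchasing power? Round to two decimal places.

Nominal value at maturity: ₹614,529 × (1 + 2.85%)^3 ≈ ₹668,582.91.
Price-level factor over 3 years: (1 + 2.4%)^3 = 1.073741824.
The maturity value deflated by that factor is the answer in today's purchasing power.

₹622,666.36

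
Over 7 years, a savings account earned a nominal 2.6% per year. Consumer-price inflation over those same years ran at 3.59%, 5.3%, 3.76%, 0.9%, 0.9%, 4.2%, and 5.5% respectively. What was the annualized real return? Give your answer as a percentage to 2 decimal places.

Cumulative inflation factor: 1.0359 × 1.053 × 1.0376 × 1.009 × 1.009 × 1.042 × 1.055 ≈ 1.26671.
Nominal growth factor: 1.19683. Real growth factor = 1.19683 / 1.26671 ≈ 0.94483.
Annualized: 0.94483^(1/7) − 1 ≈ -0.00807.

-0.81%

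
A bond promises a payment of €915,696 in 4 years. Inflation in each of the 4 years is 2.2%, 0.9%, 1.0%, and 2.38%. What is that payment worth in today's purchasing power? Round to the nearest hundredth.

€858,761.88

Price-level factor over 4 years: 1.022 × 1.009 × 1.010 × 1.0238 ≈ 1.0662979175.
Purchasing power today: €915,696 divided by that factor.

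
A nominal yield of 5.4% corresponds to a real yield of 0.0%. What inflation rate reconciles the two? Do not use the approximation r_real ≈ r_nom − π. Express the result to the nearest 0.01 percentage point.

From (1+r_nom) = (1+r_real)(1+π), we get 1+π = (1 + 5.4%)/(1 + 0.0%) = 1.054/1.000 ≈ 1.05400.
So π ≈ 5.4000%.

5.40%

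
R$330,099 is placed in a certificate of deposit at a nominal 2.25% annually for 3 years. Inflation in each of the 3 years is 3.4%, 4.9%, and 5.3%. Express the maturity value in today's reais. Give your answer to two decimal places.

R$308,965.34

Nominal value at maturity: R$330,099 × (1 + 2.25%)^3 ≈ R$352,885.78.
Price-level factor over 3 years: 1.034 × 1.049 × 1.053 = 1.142153298.
The maturity value deflated by that factor is the answer in today's purchasing power.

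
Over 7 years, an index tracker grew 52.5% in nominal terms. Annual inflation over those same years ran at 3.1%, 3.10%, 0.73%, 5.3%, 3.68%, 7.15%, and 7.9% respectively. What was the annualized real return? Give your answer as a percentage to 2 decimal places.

1.74%

Cumulative inflation factor: 1.031 × 1.0310 × 1.0073 × 1.053 × 1.0368 × 1.0715 × 1.079 ≈ 1.35149.
Nominal growth factor: 1.52500. Real growth factor = 1.52500 / 1.35149 ≈ 1.12838.
Annualized: 1.12838^(1/7) − 1 ≈ 0.01740.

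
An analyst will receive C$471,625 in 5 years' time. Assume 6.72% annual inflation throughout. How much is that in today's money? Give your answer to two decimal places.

C$340,696.55

Price-level factor over 5 years: (1 + 6.72%)^5 ≈ 1.3842963789.
Purchasing power today: C$471,625 divided by that factor.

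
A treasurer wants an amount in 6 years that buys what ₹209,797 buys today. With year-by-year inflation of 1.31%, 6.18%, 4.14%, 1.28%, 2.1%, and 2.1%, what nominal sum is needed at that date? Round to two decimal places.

Cumulative price-level factor: 1.0131 × 1.0618 × 1.0414 × 1.0128 × 1.021 × 1.021 ≈ 1.1827359197.
Multiplying ₹209,797 by the price-level factor gives the future nominal sum.

₹248,134.45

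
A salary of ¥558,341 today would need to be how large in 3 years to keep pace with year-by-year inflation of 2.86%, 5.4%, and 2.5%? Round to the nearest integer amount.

¥620,455

Cumulative price-level factor: 1.0286 × 1.054 × 1.025 = 1.11124801.
The nominal amount required is ¥558,341 scaled up by that factor.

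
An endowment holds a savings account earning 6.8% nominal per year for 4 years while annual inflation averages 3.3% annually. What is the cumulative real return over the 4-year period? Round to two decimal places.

The annual real rate is (1+6.8%)/(1+3.3%) − 1 = 3.3882%.
Compounded over 4 years: (1 + 0.033882)^4 − 1 ≈ 0.14257.

14.26%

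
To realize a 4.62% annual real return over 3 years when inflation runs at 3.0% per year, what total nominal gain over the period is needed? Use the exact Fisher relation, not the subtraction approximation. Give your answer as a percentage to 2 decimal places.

25.13%

Required annual nominal rate: (1+4.62%)(1+3.0%) − 1 = 7.7586%.
Cumulative over 3 years: (1 + 0.077586)^3 − 1 ≈ 0.25128.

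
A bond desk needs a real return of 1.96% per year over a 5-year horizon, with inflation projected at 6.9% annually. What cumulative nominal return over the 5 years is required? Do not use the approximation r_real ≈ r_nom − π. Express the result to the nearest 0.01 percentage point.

Required annual nominal rate: (1+1.96%)(1+6.9%) − 1 = 8.99524%.
Cumulative over 5 years: (1 + 0.0899524)^5 − 1 ≈ 0.53829.

53.83%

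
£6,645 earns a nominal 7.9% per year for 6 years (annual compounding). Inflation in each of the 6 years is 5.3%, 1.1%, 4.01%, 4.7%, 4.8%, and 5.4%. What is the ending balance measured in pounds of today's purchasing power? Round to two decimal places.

£8,188.80

Nominal value at maturity: £6,645 × (1 + 7.9%)^6 ≈ £10,486.33.
Price-level factor over 6 years: 1.053 × 1.011 × 1.0401 × 1.047 × 1.048 × 1.054 ≈ 1.2805696314.
Dividing the nominal maturity value by the price-level factor gives the value in today's money.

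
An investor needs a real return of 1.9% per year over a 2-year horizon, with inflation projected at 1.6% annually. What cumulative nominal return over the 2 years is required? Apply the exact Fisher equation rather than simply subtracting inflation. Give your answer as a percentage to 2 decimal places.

7.19%

Required annual nominal rate: (1+1.9%)(1+1.6%) − 1 = 3.5304%.
Cumulative over 2 years: (1 + 0.035304)^2 − 1 ≈ 0.07185.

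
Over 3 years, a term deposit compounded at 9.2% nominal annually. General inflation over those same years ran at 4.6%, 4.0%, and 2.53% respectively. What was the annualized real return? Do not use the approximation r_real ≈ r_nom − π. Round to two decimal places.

5.30%

Cumulative inflation factor: 1.046 × 1.040 × 1.0253 ≈ 1.11536.
Nominal growth factor: 1.30217. Real growth factor = 1.30217 / 1.11536 ≈ 1.16749.
Annualized: 1.16749^(1/3) − 1 ≈ 0.05297.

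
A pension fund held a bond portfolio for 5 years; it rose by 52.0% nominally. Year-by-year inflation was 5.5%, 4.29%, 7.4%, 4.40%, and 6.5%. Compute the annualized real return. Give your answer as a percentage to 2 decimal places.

2.96%

Cumulative inflation factor: 1.055 × 1.0429 × 1.074 × 1.0440 × 1.065 ≈ 1.31386.
Nominal growth factor: 1.52000. Real growth factor = 1.52000 / 1.31386 ≈ 1.15690.
Annualized: 1.15690^(1/5) − 1 ≈ 0.02958.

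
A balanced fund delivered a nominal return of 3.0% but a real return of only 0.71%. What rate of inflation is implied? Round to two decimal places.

From (1+r_nom) = (1+r_real)(1+π), we get 1+π = (1 + 3.0%)/(1 + 0.71%) = 1.030/1.0071 ≈ 1.02274.
So π ≈ 2.2739%.

2.27%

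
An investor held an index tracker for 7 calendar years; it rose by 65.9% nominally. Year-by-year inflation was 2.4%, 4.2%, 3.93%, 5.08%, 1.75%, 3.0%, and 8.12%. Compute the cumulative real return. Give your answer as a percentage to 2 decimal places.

25.64%

Cumulative inflation factor: 1.024 × 1.042 × 1.0393 × 1.0508 × 1.0175 × 1.030 × 1.0812 ≈ 1.32040.
Nominal growth factor: 1.65900. Real growth factor = 1.65900 / 1.32040 ≈ 1.25644.
Total real return ≈ 25.6435%.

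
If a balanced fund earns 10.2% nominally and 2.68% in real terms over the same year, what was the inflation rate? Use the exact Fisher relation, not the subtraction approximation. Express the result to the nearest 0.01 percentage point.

7.32%

From (1+r_nom) = (1+r_real)(1+π), we get 1+π = (1 + 10.2%)/(1 + 2.68%) = 1.102/1.0268 ≈ 1.07324.
So π ≈ 7.3237%.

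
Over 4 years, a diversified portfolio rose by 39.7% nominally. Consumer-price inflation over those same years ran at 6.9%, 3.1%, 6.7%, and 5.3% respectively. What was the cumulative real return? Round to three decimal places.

12.815%

Cumulative inflation factor: 1.069 × 1.031 × 1.067 × 1.053 ≈ 1.23831.
Nominal growth factor: 1.39700. Real growth factor = 1.39700 / 1.23831 ≈ 1.12815.
Total real return ≈ 12.8151%.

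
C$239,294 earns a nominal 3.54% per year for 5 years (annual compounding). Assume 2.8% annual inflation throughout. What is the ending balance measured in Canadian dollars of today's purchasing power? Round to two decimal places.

Nominal value at maturity: C$239,294 × (1 + 3.54%)^5 ≈ C$284,755.82.
Price-level factor over 5 years: (1 + 2.8%)^5 ≈ 1.1480626105.
The maturity value deflated by that factor is the answer in today's purchasing power.

C$248,031.61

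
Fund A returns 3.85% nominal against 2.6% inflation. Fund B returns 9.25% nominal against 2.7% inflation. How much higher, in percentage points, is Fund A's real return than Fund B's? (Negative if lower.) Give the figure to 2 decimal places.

Fund A real return: 1.0385/1.026 − 1 = 1.218%.
Fund B real return: 1.0925/1.027 − 1 = 6.378%.
Difference: 1.218 − 6.378 = -5.160 pp.

-5.16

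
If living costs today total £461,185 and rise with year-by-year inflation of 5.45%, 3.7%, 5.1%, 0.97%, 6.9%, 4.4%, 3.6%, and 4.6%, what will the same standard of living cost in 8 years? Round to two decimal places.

Cumulative price-level factor: 1.0545 × 1.037 × 1.051 × 1.0097 × 1.069 × 1.044 × 1.036 × 1.046 ≈ 1.4034277402.
The nominal amount required is £461,185 scaled up by that factor.

£647,239.82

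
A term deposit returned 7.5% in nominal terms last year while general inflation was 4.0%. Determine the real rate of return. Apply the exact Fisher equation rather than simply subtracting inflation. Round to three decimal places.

3.365%

Real return via the Fisher equation: (1 + 7.5%)/(1 + 4.0%) − 1 = 1.075/1.040 − 1 ≈ 0.03365.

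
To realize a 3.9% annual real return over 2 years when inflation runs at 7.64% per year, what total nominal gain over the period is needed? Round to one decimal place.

25.1%

Required annual nominal rate: (1+3.9%)(1+7.64%) − 1 = 11.83796%.
Cumulative over 2 years: (1 + 0.1183796)^2 − 1 ≈ 0.25077.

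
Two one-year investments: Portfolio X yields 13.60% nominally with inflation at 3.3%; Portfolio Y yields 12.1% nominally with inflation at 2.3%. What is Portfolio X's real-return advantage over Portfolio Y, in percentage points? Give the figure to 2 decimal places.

Portfolio X real return: 1.1360/1.033 − 1 = 9.971%.
Portfolio Y real return: 1.121/1.023 − 1 = 9.580%.
Difference: 9.971 − 9.580 = 0.391 pp.

0.39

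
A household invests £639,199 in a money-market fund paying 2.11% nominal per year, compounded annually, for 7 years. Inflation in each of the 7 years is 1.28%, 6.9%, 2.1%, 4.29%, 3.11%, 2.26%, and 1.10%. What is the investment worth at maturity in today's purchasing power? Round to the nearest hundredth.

Nominal value at maturity: £639,199 × (1 + 2.11%)^7 ≈ £739,799.48.
Price-level factor over 7 years: 1.0128 × 1.069 × 1.021 × 1.0429 × 1.0311 × 1.0226 × 1.0110 ≈ 1.2289311096.
Dividing the nominal maturity value by the price-level factor gives the value in today's money.

£601,986.13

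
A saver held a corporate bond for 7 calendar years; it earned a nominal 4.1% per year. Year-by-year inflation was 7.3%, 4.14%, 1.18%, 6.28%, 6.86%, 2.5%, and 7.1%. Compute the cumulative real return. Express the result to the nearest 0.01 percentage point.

Cumulative inflation factor: 1.073 × 1.0414 × 1.0118 × 1.0628 × 1.0686 × 1.025 × 1.071 ≈ 1.40959.
Nominal growth factor: 1.32481. Real growth factor = 1.32481 / 1.40959 ≈ 0.93986.
Total real return ≈ -6.0140%.

-6.01%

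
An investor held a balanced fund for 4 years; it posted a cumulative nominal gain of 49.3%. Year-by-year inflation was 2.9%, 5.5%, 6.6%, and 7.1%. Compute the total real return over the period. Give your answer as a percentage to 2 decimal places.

20.46%

Cumulative inflation factor: 1.029 × 1.055 × 1.066 × 1.071 ≈ 1.23941.
Nominal growth factor: 1.49300. Real growth factor = 1.49300 / 1.23941 ≈ 1.20461.
Total real return ≈ 20.4607%.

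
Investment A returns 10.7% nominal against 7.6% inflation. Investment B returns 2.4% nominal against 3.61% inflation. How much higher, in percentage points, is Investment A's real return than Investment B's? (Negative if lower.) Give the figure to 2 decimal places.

Investment A real return: 1.107/1.076 − 1 = 2.881%.
Investment B real return: 1.024/1.0361 − 1 = -1.168%.
Difference: 2.881 − (-1.168) = 4.049 pp.

4.05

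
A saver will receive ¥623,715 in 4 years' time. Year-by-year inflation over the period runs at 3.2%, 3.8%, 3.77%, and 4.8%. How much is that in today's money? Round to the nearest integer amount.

¥535,397

Price-level factor over 4 years: 1.032 × 1.038 × 1.0377 × 1.048 ≈ 1.1649576837.
Purchasing power today: ¥623,715 divided by that factor.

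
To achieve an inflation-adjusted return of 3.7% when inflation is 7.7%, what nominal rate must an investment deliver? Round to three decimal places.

11.685%

By the Fisher equation, 1 + r_nom = (1 + 3.7%)(1 + 7.7%) = 1.037 × 1.077 = 1.116849.
So r_nom = 11.6849%.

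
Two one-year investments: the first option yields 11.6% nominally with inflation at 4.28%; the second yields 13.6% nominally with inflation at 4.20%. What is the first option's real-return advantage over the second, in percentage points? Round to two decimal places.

-2.00

The first option real return: 1.116/1.0428 − 1 = 7.020%.
The second real return: 1.136/1.0420 − 1 = 9.021%.
Difference: 7.020 − 9.021 = -2.001 pp.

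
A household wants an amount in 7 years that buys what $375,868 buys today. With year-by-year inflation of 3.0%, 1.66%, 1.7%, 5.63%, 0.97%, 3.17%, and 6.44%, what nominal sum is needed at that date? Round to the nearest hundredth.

Cumulative price-level factor: 1.030 × 1.0166 × 1.017 × 1.0563 × 1.0097 × 1.0317 × 1.0644 ≈ 1.2472290435.
Multiplying $375,868 by the price-level factor gives the future nominal sum.

$468,793.49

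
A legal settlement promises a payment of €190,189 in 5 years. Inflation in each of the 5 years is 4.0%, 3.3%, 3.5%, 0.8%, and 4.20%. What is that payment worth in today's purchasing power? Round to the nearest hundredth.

€162,848.26

Price-level factor over 5 years: 1.040 × 1.033 × 1.035 × 1.008 × 1.0420 ≈ 1.1678908655.
Purchasing power today: €190,189 divided by that factor.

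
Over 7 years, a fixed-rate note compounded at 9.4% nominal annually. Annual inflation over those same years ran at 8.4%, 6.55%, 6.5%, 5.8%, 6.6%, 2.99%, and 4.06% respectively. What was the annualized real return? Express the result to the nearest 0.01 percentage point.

Cumulative inflation factor: 1.084 × 1.0655 × 1.065 × 1.058 × 1.066 × 1.0299 × 1.0406 ≈ 1.48681.
Nominal growth factor: 1.87552. Real growth factor = 1.87552 / 1.48681 ≈ 1.26144.
Annualized: 1.26144^(1/7) − 1 ≈ 0.03374.

3.37%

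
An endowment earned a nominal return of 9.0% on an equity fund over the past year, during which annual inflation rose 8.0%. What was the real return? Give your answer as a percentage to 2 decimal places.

Real return via the Fisher equation: (1 + 9.0%)/(1 + 8.0%) − 1 = 1.090/1.080 − 1 ≈ 0.00926.

0.93%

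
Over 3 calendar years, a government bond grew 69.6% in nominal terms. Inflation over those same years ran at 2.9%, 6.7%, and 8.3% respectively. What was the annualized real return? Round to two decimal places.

Cumulative inflation factor: 1.029 × 1.067 × 1.083 ≈ 1.18907.
Nominal growth factor: 1.69600. Real growth factor = 1.69600 / 1.18907 ≈ 1.42632.
Annualized: 1.42632^(1/3) − 1 ≈ 0.12566.

12.57%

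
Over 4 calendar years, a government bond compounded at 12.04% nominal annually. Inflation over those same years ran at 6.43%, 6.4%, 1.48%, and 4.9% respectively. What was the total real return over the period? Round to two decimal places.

Cumulative inflation factor: 1.0643 × 1.064 × 1.0148 × 1.049 ≈ 1.20548.
Nominal growth factor: 1.57577. Real growth factor = 1.57577 / 1.20548 ≈ 1.30717.
Total real return ≈ 30.7166%.

30.72%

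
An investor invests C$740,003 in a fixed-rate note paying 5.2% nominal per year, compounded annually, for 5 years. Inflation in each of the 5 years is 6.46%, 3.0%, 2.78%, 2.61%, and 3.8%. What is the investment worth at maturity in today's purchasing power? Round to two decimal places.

Nominal value at maturity: C$740,003 × (1 + 5.2%)^5 ≈ C$953,481.30.
Price-level factor over 5 years: 1.0646 × 1.030 × 1.0278 × 1.0261 × 1.038 ≈ 1.2003816312.
Dividing the nominal maturity value by the price-level factor gives the value in today's money.

C$794,315.14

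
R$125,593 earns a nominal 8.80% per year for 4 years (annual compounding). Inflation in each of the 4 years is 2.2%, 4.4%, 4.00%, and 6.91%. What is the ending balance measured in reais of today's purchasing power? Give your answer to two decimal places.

Nominal value at maturity: R$125,593 × (1 + 8.80%)^4 ≈ R$175,987.17.
Price-level factor over 4 years: 1.022 × 1.044 × 1.0400 × 1.0691 ≈ 1.1863233084.
Dividing the nominal maturity value by the price-level factor gives the value in today's money.

R$148,346.72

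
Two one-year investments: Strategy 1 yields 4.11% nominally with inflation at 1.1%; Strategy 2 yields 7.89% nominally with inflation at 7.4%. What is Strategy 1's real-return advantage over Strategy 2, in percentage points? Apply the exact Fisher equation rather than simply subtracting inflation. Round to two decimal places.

Strategy 1 real return: 1.0411/1.011 − 1 = 2.977%.
Strategy 2 real return: 1.0789/1.074 − 1 = 0.456%.
Difference: 2.977 − 0.456 = 2.521 pp.

2.52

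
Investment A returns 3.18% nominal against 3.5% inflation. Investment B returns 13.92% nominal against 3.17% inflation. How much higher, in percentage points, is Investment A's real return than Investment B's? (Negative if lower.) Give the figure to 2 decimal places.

-10.73

Investment A real return: 1.0318/1.035 − 1 = -0.309%.
Investment B real return: 1.1392/1.0317 − 1 = 10.420%.
Difference: -0.309 − 10.420 = -10.729 pp.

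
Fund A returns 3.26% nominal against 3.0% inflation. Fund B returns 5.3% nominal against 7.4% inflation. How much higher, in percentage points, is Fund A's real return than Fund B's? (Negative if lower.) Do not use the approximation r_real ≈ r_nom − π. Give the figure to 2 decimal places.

Fund A real return: 1.0326/1.030 − 1 = 0.252%.
Fund B real return: 1.053/1.074 − 1 = -1.955%.
Difference: 0.252 − (-1.955) = 2.207 pp.

2.21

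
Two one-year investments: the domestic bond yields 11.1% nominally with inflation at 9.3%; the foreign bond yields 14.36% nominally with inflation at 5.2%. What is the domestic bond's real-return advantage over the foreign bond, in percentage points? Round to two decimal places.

The domestic bond real return: 1.111/1.093 − 1 = 1.647%.
The foreign bond real return: 1.1436/1.052 − 1 = 8.707%.
Difference: 1.647 − 8.707 = -7.060 pp.

-7.06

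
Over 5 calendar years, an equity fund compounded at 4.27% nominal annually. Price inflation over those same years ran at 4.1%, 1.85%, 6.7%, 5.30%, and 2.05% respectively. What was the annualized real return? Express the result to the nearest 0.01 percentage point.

Cumulative inflation factor: 1.041 × 1.0185 × 1.067 × 1.0530 × 1.0205 ≈ 1.21568.
Nominal growth factor: 1.23253. Real growth factor = 1.23253 / 1.21568 ≈ 1.01386.
Annualized: 1.01386^(1/5) − 1 ≈ 0.00276.

0.28%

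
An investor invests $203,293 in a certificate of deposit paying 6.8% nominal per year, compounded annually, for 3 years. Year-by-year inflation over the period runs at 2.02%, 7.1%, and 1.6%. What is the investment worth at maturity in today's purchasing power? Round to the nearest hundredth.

Nominal value at maturity: $203,293 × (1 + 6.8%)^3 ≈ $247,648.77.
Price-level factor over 3 years: 1.0202 × 1.071 × 1.016 = 1.1101163472.
Dividing the nominal maturity value by the price-level factor gives the value in today's money.

$223,083.62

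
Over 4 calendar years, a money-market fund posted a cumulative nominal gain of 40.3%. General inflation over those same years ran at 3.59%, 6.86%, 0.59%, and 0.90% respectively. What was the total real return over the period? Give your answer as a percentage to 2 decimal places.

Cumulative inflation factor: 1.0359 × 1.0686 × 1.0059 × 1.0090 ≈ 1.12352.
Nominal growth factor: 1.40300. Real growth factor = 1.40300 / 1.12352 ≈ 1.24876.
Total real return ≈ 24.8759%.

24.88%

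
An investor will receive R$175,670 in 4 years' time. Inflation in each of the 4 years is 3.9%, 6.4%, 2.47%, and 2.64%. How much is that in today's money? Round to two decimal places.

R$151,086.98

Price-level factor over 4 years: 1.039 × 1.064 × 1.0247 × 1.0264 ≈ 1.1627077174.
Purchasing power today: R$175,670 divided by that factor.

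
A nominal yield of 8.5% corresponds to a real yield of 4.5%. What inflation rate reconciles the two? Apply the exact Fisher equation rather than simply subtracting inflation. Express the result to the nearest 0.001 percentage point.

3.828%

From (1+r_nom) = (1+r_real)(1+π), we get 1+π = (1 + 8.5%)/(1 + 4.5%) = 1.085/1.045 ≈ 1.03828.
So π ≈ 3.8278%.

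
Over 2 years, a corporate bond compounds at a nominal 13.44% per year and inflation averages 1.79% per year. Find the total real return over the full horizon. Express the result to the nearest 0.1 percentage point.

The annual real rate is (1+13.44%)/(1+1.79%) − 1 = 11.4451%.
Compounded over 2 years: (1 + 0.114451)^2 − 1 ≈ 0.24200.

24.2%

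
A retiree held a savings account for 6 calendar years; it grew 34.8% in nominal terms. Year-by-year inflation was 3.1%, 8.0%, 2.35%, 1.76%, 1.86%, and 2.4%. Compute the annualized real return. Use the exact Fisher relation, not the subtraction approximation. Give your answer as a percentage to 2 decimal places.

Cumulative inflation factor: 1.031 × 1.080 × 1.0235 × 1.0176 × 1.0186 × 1.024 ≈ 1.20963.
Nominal growth factor: 1.34800. Real growth factor = 1.34800 / 1.20963 ≈ 1.11439.
Annualized: 1.11439^(1/6) − 1 ≈ 0.01822.

1.82%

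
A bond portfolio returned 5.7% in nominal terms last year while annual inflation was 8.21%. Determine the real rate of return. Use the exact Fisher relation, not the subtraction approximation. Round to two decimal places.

-2.32%

Real return via the Fisher equation: (1 + 5.7%)/(1 + 8.21%) − 1 = 1.057/1.0821 − 1 ≈ -0.02320.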